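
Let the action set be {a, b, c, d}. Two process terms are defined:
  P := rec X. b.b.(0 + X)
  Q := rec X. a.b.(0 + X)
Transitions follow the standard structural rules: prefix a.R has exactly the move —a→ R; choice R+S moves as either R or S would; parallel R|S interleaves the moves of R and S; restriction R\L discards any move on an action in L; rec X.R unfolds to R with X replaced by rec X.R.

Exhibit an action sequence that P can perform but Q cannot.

b

LTS(P): 3 reachable states
  p0 = rec X. b.b.(0 + X) | --b--▸ p1
  p1 = b.(0 + (rec X. b.b.(0 + X))) | --b--▸ p2
  p2 = 0 + (rec X. b.b.(0 + X)) | --b--▸ p1
LTS(Q): 3 reachable states
  q0 = rec X. a.b.(0 + X) | --a--▸ q1
  q1 = b.(0 + (rec X. a.b.(0 + X))) | --b--▸ q2
  q2 = 0 + (rec X. a.b.(0 + X)) | --a--▸ q1
Executing b from P (initial set {p0}):
  after b @ step 1: {p1}
  ✓ P
Executing b from Q (initial set {q0}):
  after b @ step 1: ∅ (Q stuck)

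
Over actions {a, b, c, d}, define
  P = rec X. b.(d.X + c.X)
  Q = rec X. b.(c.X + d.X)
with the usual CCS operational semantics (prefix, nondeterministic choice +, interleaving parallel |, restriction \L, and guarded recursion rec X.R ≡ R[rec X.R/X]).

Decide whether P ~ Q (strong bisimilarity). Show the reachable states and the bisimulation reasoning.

P's transition system — 2 states:
  p0 = rec X. b.(d.X + c.X) | ··b··> p1
  p1 = d.(rec X. b.(d.X + c.X)) + c.(rec X. b.(d.X + c.X)) | ··c··> p0, ··d··> p0
Q's transition system — 2 states:
  q0 = rec X. b.(c.X + d.X) | ··b··> q1
  q1 = c.(rec X. b.(c.X + d.X)) + d.(rec X. b.(c.X + d.X)) | ··c··> q0, ··d··> q0
Coarsest stable partition (strong bisimilarity classes):
  B0 = {p0, q0}
  B1 = {p1, q1}
p0 ∈ B0, q0 ∈ B0 → same block

YES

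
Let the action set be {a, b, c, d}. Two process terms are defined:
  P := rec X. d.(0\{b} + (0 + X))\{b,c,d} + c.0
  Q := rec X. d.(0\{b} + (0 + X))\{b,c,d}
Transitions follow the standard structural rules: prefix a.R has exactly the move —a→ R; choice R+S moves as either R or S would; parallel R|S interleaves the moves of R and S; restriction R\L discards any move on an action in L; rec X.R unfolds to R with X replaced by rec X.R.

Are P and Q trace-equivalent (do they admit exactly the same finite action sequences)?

P's transition system — 3 states:
  u0 = rec X. d.(0\{b} + (0 + X))\{b,c,d} + c.0 ⊢ ··c··> u1, ··d··> u2
  u1 = 0 ⊢ deadlocked
  u2 = (0\{b} + (0 + (rec X. d.(0\{b} + (0 + X))\{b,c,d} + c.0)))\{b,c,d} ⊢ deadlocked
Q's transition system — 2 states:
  v0 = rec X. d.(0\{b} + (0 + X))\{b,c,d} ⊢ ··d··> v1
  v1 = (0\{b} + (0 + (rec X. d.(0\{b} + (0 + X))\{b,c,d})))\{b,c,d} ⊢ deadlocked
Executing c from P (initial set {u0}):
  [1] c ⇒ {u1}
  ✓ P
Executing c from Q (initial set {v0}):
  [1] c ⇒ no successor for Q

trace-distinct — witness ⟨c⟩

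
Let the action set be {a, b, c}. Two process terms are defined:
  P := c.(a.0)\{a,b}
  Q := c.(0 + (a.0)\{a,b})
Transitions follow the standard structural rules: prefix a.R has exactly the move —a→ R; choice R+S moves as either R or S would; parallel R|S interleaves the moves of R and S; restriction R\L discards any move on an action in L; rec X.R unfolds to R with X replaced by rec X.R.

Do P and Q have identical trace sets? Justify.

YES

Reachable graph of P (2 states):
  s0 = c.(a.0)\{a,b} has moves =c=> s1
  s1 = (a.0)\{a,b} has moves ·
Reachable graph of Q (2 states):
  t0 = c.(0 + (a.0)\{a,b}) has moves =c=> t1
  t1 = 0 + (a.0)\{a,b} has moves ·
Partition-refinement fixed point:
  B0 = {s0, t0}
  B1 = {s1, t1}
s0 ∈ B0, t0 ∈ B0 → same block
Bisimilar ⇒ trace-equivalent.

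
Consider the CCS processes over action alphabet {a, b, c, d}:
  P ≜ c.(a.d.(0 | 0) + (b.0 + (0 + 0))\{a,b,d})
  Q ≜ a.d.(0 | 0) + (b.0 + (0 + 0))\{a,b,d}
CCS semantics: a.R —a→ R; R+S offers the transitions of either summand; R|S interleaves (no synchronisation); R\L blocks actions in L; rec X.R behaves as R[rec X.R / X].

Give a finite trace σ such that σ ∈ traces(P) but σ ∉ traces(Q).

c

LTS(P): 4 reachable states
  u0 = c.(a.d.(0 | 0) + (b.0 + (0 + 0))\{a,b,d}) ⊢ —c→ u1
  u1 = a.d.(0 | 0) + (b.0 + (0 + 0))\{a,b,d} ⊢ —a→ u2
  u2 = d.(0 | 0) ⊢ —d→ u3
  u3 = 0 | 0 ⊢ deadlocked
LTS(Q): 3 reachable states
  v0 = a.d.(0 | 0) + (b.0 + (0 + 0))\{a,b,d} ⊢ —a→ v1
  v1 = d.(0 | 0) ⊢ —d→ v2
  v2 = 0 | 0 ⊢ deadlocked
Run σ = ⟨c⟩ on P: start {u0}
  step 1 (c): {u1}
  ✓ P
Run σ = ⟨c⟩ on Q: start {v0}
  step 1 (c): ∅ (Q stuck)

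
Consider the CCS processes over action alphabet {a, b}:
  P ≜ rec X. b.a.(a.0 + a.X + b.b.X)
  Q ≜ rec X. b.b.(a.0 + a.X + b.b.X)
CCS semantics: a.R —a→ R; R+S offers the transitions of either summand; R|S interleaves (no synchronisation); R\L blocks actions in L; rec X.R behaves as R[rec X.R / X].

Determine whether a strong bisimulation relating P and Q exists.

P's transition system — 5 states:
  m0 = rec X. b.a.(a.0 + a.X + b.b.X) ⊢ ··b··> m1
  m1 = a.(a.0 + a.(rec X. b.a.(a.0 + a.X + b.b.X)) + b.b.(rec X. b.a.(a.0 + a.X + b.b.X))) ⊢ ··a··> m2
  m2 = a.0 + a.(rec X. b.a.(a.0 + a.X + b.b.X)) + b.b.(rec X. b.a.(a.0 + a.X + b.b.X)) ⊢ ··a··> m0, ··a··> m3, ··b··> m4
  m3 = 0 ⊢ ∅
  m4 = b.(rec X. b.a.(a.0 + a.X + b.b.X)) ⊢ ··b··> m0
Q's transition system — 5 states:
  n0 = rec X. b.b.(a.0 + a.X + b.b.X) ⊢ ··b··> n1
  n1 = b.(a.0 + a.(rec X. b.b.(a.0 + a.X + b.b.X)) + b.b.(rec X. b.b.(a.0 + a.X + b.b.X))) ⊢ ··b··> n2
  n2 = a.0 + a.(rec X. b.b.(a.0 + a.X + b.b.X)) + b.b.(rec X. b.b.(a.0 + a.X + b.b.X)) ⊢ ··a··> n0, ··a··> n3, ··b··> n4
  n3 = 0 ⊢ ∅
  n4 = b.(rec X. b.b.(a.0 + a.X + b.b.X)) ⊢ ··b··> n0
Bisimilarity quotient blocks:
  B0 = {m0}
  B1 = {m1}
  B2 = {m2}
  B3 = {m3, n3}
  B4 = {m4}
  B5 = {n0}
  B6 = {n1}
  B7 = {n2}
  B8 = {n4}
m0 ∈ B0, n0 ∈ B5 → different blocks

P ≁ Q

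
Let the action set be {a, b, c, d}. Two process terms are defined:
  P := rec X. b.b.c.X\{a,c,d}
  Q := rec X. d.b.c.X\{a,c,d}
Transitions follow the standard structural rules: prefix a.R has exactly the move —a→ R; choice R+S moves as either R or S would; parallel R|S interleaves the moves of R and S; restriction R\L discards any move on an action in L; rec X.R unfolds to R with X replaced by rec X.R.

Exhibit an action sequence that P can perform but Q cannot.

Reachable graph of P (6 states):
  p0 = rec X. b.b.c.X\{a,c,d} ⊢ --b--▸ p1
  p1 = b.c.(rec X. b.b.c.X\{a,c,d})\{a,c,d} ⊢ --b--▸ p2
  p2 = c.(rec X. b.b.c.X\{a,c,d})\{a,c,d} ⊢ --c--▸ p3
  p3 = (rec X. b.b.c.X\{a,c,d})\{a,c,d} ⊢ --b--▸ p4
  p4 = (b.c.(rec X. b.b.c.X\{a,c,d})\{a,c,d})\{a,c,d} ⊢ --b--▸ p5
  p5 = (c.(rec X. b.b.c.X\{a,c,d})\{a,c,d})\{a,c,d} ⊢ stopped
Reachable graph of Q (4 states):
  q0 = rec X. d.b.c.X\{a,c,d} ⊢ --d--▸ q1
  q1 = b.c.(rec X. d.b.c.X\{a,c,d})\{a,c,d} ⊢ --b--▸ q2
  q2 = c.(rec X. d.b.c.X\{a,c,d})\{a,c,d} ⊢ --c--▸ q3
  q3 = (rec X. d.b.c.X\{a,c,d})\{a,c,d} ⊢ stopped
Run σ = ⟨b⟩ on P: start {p0}
  step 1 (b): {p1}
  — P admits the full trace.
Run σ = ⟨b⟩ on Q: start {q0}
  step 1 (b): ∅  — Q cannot continue

b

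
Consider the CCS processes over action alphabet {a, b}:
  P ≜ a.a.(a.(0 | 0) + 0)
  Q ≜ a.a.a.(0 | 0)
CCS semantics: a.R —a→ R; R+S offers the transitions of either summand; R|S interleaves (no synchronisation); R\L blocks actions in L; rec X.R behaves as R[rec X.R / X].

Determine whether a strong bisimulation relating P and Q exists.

P's transition system — 4 states:
  u0 = a.a.(a.(0 | 0) + 0) ⊢ =a=> u1
  u1 = a.(a.(0 | 0) + 0) ⊢ =a=> u2
  u2 = a.(0 | 0) + 0 ⊢ =a=> u3
  u3 = 0 | 0 ⊢ ·
Q's transition system — 4 states:
  v0 = a.a.a.(0 | 0) ⊢ =a=> v1
  v1 = a.a.(0 | 0) ⊢ =a=> v2
  v2 = a.(0 | 0) ⊢ =a=> v3
  v3 = 0 | 0 ⊢ ·
Bisimilarity quotient blocks:
  B0 = {u0, v0}
  B1 = {u1, v1}
  B2 = {u2, v2}
  B3 = {u3, v3}
u0 ∈ B0, v0 ∈ B0 → same block

P ~ Q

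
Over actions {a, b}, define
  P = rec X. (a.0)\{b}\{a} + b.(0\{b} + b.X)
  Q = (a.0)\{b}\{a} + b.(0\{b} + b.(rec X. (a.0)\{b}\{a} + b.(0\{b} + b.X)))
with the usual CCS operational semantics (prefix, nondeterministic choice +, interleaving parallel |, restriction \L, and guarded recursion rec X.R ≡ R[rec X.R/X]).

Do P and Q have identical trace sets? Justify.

trace-equivalent

P's transition system — 2 states:
  u0 = rec X. (a.0)\{b}\{a} + b.(0\{b} + b.X) has moves —b→ u1
  u1 = 0\{b} + b.(rec X. (a.0)\{b}\{a} + b.(0\{b} + b.X)) has moves —b→ u0
Q's transition system — 3 states:
  v0 = (a.0)\{b}\{a} + b.(0\{b} + b.(rec X. (a.0)\{b}\{a} + b.(0\{b} + b.X))) has moves —b→ v1
  v1 = 0\{b} + b.(rec X. (a.0)\{b}\{a} + b.(0\{b} + b.X)) has moves —b→ v2
  v2 = rec X. (a.0)\{b}\{a} + b.(0\{b} + b.X) has moves —b→ v1
Partition-refinement fixed point:
  B0 = {u0, u1, v0, v1, v2}
u0 ∈ B0, v0 ∈ B0 → same block
Bisimilar ⇒ trace-equivalent.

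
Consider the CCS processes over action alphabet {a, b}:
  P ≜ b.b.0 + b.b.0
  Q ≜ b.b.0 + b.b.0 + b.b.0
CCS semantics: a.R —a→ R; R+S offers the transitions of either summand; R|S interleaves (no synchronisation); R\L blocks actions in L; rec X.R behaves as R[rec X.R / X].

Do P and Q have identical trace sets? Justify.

Reachable graph of P (3 states):
  u0 = b.b.0 + b.b.0 ⊢ ··b··> u1
  u1 = b.0 ⊢ ··b··> u2
  u2 = 0 ⊢ (no moves)
Reachable graph of Q (3 states):
  v0 = b.b.0 + b.b.0 + b.b.0 ⊢ ··b··> v1
  v1 = b.0 ⊢ ··b··> v2
  v2 = 0 ⊢ (no moves)
Coarsest stable partition (strong bisimilarity classes):
  B0 = {u0, v0}
  B1 = {u1, v1}
  B2 = {u2, v2}
u0 ∈ B0, v0 ∈ B0 → same block
Bisimilar ⇒ trace-equivalent.

YES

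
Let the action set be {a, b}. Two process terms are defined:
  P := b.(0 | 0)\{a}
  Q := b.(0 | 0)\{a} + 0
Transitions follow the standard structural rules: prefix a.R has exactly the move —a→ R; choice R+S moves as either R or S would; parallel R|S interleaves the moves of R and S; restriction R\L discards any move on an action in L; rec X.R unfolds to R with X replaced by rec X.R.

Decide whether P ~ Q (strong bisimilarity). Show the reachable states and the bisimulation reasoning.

P ~ Q

P's transition system — 2 states:
  s0 = b.(0 | 0)\{a} :: =b=> s1
  s1 = (0 | 0)\{a} :: ·
Q's transition system — 2 states:
  t0 = b.(0 | 0)\{a} + 0 :: =b=> t1
  t1 = (0 | 0)\{a} :: ·
Partition-refinement fixed point:
  B0 = {s0, t0}
  B1 = {s1, t1}
s0 ∈ B0, t0 ∈ B0 → same block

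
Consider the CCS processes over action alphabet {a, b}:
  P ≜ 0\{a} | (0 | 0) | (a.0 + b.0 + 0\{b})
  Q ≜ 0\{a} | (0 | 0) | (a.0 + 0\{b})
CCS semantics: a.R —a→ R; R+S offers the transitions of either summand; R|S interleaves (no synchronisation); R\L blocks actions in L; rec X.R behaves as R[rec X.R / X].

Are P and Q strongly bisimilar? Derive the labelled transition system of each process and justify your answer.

not bisimilar

Reachable graph of P (2 states):
  u0 = 0\{a} | (0 | 0) | (a.0 + b.0 + 0\{b}) ⊢ -a-> u1, -b-> u1
  u1 = 0\{a} | (0 | 0) | 0 ⊢ ∅
Reachable graph of Q (2 states):
  v0 = 0\{a} | (0 | 0) | (a.0 + 0\{b}) ⊢ -a-> v1
  v1 = 0\{a} | (0 | 0) | 0 ⊢ ∅
Partition-refinement fixed point:
  B0 = {u0}
  B1 = {u1, v1}
  B2 = {v0}
u0 ∈ B0, v0 ∈ B2 → different blocks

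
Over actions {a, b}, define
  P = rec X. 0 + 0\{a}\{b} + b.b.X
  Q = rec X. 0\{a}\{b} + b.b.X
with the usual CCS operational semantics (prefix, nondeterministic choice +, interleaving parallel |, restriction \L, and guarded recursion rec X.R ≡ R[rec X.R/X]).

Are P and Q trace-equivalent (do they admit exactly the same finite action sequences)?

Reachable graph of P (2 states):
  p0 = rec X. 0 + 0\{a}\{b} + b.b.X | --b--▸ p1
  p1 = b.(rec X. 0 + 0\{a}\{b} + b.b.X) | --b--▸ p0
Reachable graph of Q (2 states):
  q0 = rec X. 0\{a}\{b} + b.b.X | --b--▸ q1
  q1 = b.(rec X. 0\{a}\{b} + b.b.X) | --b--▸ q0
Partition-refinement fixed point:
  B0 = {p0, p1, q0, q1}
p0 ∈ B0, q0 ∈ B0 → same block
Bisimilar ⇒ trace-equivalent.

YES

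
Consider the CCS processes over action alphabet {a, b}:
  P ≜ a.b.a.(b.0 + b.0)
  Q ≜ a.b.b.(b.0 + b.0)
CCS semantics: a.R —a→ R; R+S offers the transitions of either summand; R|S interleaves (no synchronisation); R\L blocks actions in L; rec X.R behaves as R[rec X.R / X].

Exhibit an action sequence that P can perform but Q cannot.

LTS(P): 5 reachable states
  m0 = a.b.a.(b.0 + b.0) ⊢ ··a··> m1
  m1 = b.a.(b.0 + b.0) ⊢ ··b··> m2
  m2 = a.(b.0 + b.0) ⊢ ··a··> m3
  m3 = b.0 + b.0 ⊢ ··b··> m4
  m4 = 0 ⊢ (no moves)
LTS(Q): 5 reachable states
  n0 = a.b.b.(b.0 + b.0) ⊢ ··a··> n1
  n1 = b.b.(b.0 + b.0) ⊢ ··b··> n2
  n2 = b.(b.0 + b.0) ⊢ ··b··> n3
  n3 = b.0 + b.0 ⊢ ··b··> n4
  n4 = 0 ⊢ (no moves)
Trace ⟨aba⟩ through P, begin at {m0}:
  step 1 (a): {m1}
  step 2 (b): {m2}
  step 3 (a): {m3}
  P completes σ.
Trace ⟨aba⟩ through Q, begin at {n0}:
  step 1 (a): {n1}
  step 2 (b): {n2}
  step 3 (a): no successor for Q

aba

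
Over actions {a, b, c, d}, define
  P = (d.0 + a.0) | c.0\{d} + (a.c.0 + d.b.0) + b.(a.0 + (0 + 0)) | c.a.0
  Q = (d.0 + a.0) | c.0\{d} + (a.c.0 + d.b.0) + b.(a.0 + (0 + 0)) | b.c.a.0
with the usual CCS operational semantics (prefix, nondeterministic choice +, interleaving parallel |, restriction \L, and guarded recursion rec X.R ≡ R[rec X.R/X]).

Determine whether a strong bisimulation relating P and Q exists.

NO

P's transition system — 15 states:
  u0 = (d.0 + a.0) | c.0\{d} + (a.c.0 + d.b.0) + b.(a.0 + (0 + 0)) | c.a.0 ⊢ ··a··> u1, ··a··> u2, ··b··> u3, ··c··> u4, ··c··> u5, ··d··> u1, ··d··> u6
  u1 = 0 | c.0\{d} ⊢ ··c··> u7
  u2 = c.0 ⊢ ··c··> u8
  u3 = (a.0 + (0 + 0)) | c.a.0 ⊢ ··a··> u9, ··c··> u10
  u4 = (d.0 + a.0) | 0\{d} ⊢ ··a··> u7, ··d··> u7
  u5 = b.(a.0 + (0 + 0)) | a.0 ⊢ ··a··> u11, ··b··> u10
  u6 = b.0 ⊢ ··b··> u8
  u7 = 0 | 0\{d} ⊢ deadlocked
  u8 = 0 ⊢ deadlocked
  u9 = 0 | c.a.0 ⊢ ··c··> u12
  u10 = (a.0 + (0 + 0)) | a.0 ⊢ ··a··> u12, ··a··> u13
  u11 = b.(a.0 + (0 + 0)) | 0 ⊢ ··b··> u13
  u12 = 0 | a.0 ⊢ ··a··> u14
  u13 = (a.0 + (0 + 0)) | 0 ⊢ ··a··> u14
  u14 = 0 | 0 ⊢ deadlocked
Q's transition system — 18 states:
  v0 = (d.0 + a.0) | c.0\{d} + (a.c.0 + d.b.0) + b.(a.0 + (0 + 0)) | b.c.a.0 ⊢ ··a··> v1, ··a··> v2, ··b··> v3, ··b··> v4, ··c··> v5, ··d··> v1, ··d··> v6
  v1 = 0 | c.0\{d} ⊢ ··c··> v7
  v2 = c.0 ⊢ ··c··> v8
  v3 = (a.0 + (0 + 0)) | b.c.a.0 ⊢ ··a··> v9, ··b··> v10
  v4 = b.(a.0 + (0 + 0)) | c.a.0 ⊢ ··b··> v10, ··c··> v11
  v5 = (d.0 + a.0) | 0\{d} ⊢ ··a··> v7, ··d··> v7
  v6 = b.0 ⊢ ··b··> v8
  v7 = 0 | 0\{d} ⊢ deadlocked
  v8 = 0 ⊢ deadlocked
  v9 = 0 | b.c.a.0 ⊢ ··b··> v12
  v10 = (a.0 + (0 + 0)) | c.a.0 ⊢ ··a··> v12, ··c··> v13
  v11 = b.(a.0 + (0 + 0)) | a.0 ⊢ ··a··> v14, ··b··> v13
  v12 = 0 | c.a.0 ⊢ ··c··> v15
  v13 = (a.0 + (0 + 0)) | a.0 ⊢ ··a··> v15, ··a··> v16
  v14 = b.(a.0 + (0 + 0)) | 0 ⊢ ··b··> v16
  v15 = 0 | a.0 ⊢ ··a··> v17
  v16 = (a.0 + (0 + 0)) | 0 ⊢ ··a··> v17
  v17 = 0 | 0 ⊢ deadlocked
Bisimilarity quotient blocks:
  B0 = {u0}
  B1 = {u1, u2, v1, v2}
  B2 = {u14, u7, u8, v17, v7, v8}
  B3 = {u5, v11}
  B4 = {u10, v13}
  B5 = {u12, u13, v15, v16}
  B6 = {u11, v14}
  B7 = {u3, v10}
  B8 = {u9, v12}
  B9 = {u6, v6}
  B10 = {u4, v5}
  B11 = {v0}
  B12 = {v3}
  B13 = {v9}
  B14 = {v4}
u0 ∈ B0, v0 ∈ B11 → different blocks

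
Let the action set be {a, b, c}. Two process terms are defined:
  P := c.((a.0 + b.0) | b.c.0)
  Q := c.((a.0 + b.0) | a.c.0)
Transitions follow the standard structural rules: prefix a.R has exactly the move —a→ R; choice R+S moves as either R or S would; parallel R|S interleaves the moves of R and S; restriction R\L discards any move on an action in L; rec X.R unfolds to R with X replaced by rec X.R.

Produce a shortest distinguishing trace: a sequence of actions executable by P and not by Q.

cbb

LTS(P): 7 reachable states
  p0 = c.((a.0 + b.0) | b.c.0) ⊢ —c→ p1
  p1 = (a.0 + b.0) | b.c.0 ⊢ —a→ p2, —b→ p2, —b→ p3
  p2 = 0 | b.c.0 ⊢ —b→ p4
  p3 = (a.0 + b.0) | c.0 ⊢ —a→ p4, —b→ p4, —c→ p5
  p4 = 0 | c.0 ⊢ —c→ p6
  p5 = (a.0 + b.0) | 0 ⊢ —a→ p6, —b→ p6
  p6 = 0 | 0 ⊢ stopped
LTS(Q): 7 reachable states
  q0 = c.((a.0 + b.0) | a.c.0) ⊢ —c→ q1
  q1 = (a.0 + b.0) | a.c.0 ⊢ —a→ q2, —a→ q3, —b→ q3
  q2 = (a.0 + b.0) | c.0 ⊢ —a→ q4, —b→ q4, —c→ q5
  q3 = 0 | a.c.0 ⊢ —a→ q4
  q4 = 0 | c.0 ⊢ —c→ q6
  q5 = (a.0 + b.0) | 0 ⊢ —a→ q6, —b→ q6
  q6 = 0 | 0 ⊢ stopped
Run σ = ⟨cbb⟩ on P: start {p0}
  step 1 (c): {p1}
  step 2 (b): {p2, p3}
  step 3 (b): {p4}
  — P admits the full trace.
Run σ = ⟨cbb⟩ on Q: start {q0}
  step 1 (c): {q1}
  step 2 (b): {q3}
  step 3 (b): ∅  — Q cannot continue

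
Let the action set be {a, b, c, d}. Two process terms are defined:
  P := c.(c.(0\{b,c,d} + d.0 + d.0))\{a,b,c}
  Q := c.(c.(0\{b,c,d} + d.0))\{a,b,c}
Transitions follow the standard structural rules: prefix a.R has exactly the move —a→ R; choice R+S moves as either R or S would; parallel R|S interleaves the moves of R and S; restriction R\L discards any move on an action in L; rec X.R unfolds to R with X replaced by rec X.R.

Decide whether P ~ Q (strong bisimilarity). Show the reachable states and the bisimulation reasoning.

Reachable graph of P (2 states):
  m0 = c.(c.(0\{b,c,d} + d.0 + d.0))\{a,b,c} has moves =c=> m1
  m1 = (c.(0\{b,c,d} + d.0 + d.0))\{a,b,c} has moves stopped
Reachable graph of Q (2 states):
  n0 = c.(c.(0\{b,c,d} + d.0))\{a,b,c} has moves =c=> n1
  n1 = (c.(0\{b,c,d} + d.0))\{a,b,c} has moves stopped
Bisimilarity quotient blocks:
  B0 = {m0, n0}
  B1 = {m1, n1}
m0 ∈ B0, n0 ∈ B0 → same block

YES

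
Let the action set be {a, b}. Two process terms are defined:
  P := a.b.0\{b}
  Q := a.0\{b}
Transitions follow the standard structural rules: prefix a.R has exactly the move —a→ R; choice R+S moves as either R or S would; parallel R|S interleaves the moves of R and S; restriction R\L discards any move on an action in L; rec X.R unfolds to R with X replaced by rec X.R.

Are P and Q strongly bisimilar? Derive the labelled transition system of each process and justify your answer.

LTS(P): 3 reachable states
  m0 = a.b.0\{b} :: ··a··> m1
  m1 = b.0\{b} :: ··b··> m2
  m2 = 0\{b} :: (no moves)
LTS(Q): 2 reachable states
  n0 = a.0\{b} :: ··a··> n1
  n1 = 0\{b} :: (no moves)
Coarsest stable partition (strong bisimilarity classes):
  B0 = {m0}
  B1 = {m1}
  B2 = {m2, n1}
  B3 = {n0}
m0 ∈ B0, n0 ∈ B3 → different blocks

P ≁ Q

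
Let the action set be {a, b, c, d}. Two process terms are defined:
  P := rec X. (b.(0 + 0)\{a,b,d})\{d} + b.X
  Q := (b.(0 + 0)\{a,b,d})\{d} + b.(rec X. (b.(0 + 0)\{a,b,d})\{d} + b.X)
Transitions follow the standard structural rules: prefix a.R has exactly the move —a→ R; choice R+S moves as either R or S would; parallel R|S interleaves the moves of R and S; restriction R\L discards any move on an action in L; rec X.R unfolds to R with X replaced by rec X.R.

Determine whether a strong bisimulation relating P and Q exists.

P's transition system — 2 states:
  p0 = rec X. (b.(0 + 0)\{a,b,d})\{d} + b.X has moves =b=> p0, =b=> p1
  p1 = (0 + 0)\{a,b,d}\{d} has moves ·
Q's transition system — 3 states:
  q0 = (b.(0 + 0)\{a,b,d})\{d} + b.(rec X. (b.(0 + 0)\{a,b,d})\{d} + b.X) has moves =b=> q1, =b=> q2
  q1 = (0 + 0)\{a,b,d}\{d} has moves ·
  q2 = rec X. (b.(0 + 0)\{a,b,d})\{d} + b.X has moves =b=> q1, =b=> q2
Coarsest stable partition (strong bisimilarity classes):
  B0 = {p0, q0, q2}
  B1 = {p1, q1}
p0 ∈ B0, q0 ∈ B0 → same block

YES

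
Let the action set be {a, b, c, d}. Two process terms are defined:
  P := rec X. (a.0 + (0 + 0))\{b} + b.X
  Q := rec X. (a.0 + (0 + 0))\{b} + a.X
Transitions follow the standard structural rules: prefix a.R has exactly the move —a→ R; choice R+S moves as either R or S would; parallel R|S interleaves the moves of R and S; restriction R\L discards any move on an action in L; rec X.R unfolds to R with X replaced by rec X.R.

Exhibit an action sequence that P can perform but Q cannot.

b

P's transition system — 2 states:
  p0 = rec X. (a.0 + (0 + 0))\{b} + b.X → --a--▸ p1, --b--▸ p0
  p1 = 0\{b} → stopped
Q's transition system — 2 states:
  q0 = rec X. (a.0 + (0 + 0))\{b} + a.X → --a--▸ q0, --a--▸ q1
  q1 = 0\{b} → stopped
Trace ⟨b⟩ through P, begin at {p0}:
  after b @ step 1: {p0}
  — P admits the full trace.
Trace ⟨b⟩ through Q, begin at {q0}:
  after b @ step 1: no successor for Q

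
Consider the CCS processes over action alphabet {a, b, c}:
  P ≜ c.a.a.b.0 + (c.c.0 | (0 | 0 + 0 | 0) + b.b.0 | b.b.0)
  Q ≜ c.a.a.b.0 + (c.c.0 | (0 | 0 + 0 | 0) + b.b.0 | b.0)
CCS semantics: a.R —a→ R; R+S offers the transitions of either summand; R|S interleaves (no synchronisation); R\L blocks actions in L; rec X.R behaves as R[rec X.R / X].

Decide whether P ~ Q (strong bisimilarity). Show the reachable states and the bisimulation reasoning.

P's transition system — 15 states:
  p0 = c.a.a.b.0 + (c.c.0 | (0 | 0 + 0 | 0) + b.b.0 | b.b.0) | =b=> p1, =b=> p2, =c=> p3, =c=> p4
  p1 = b.0 | b.b.0 | =b=> p5, =b=> p6
  p2 = b.b.0 | b.0 | =b=> p6, =b=> p7
  p3 = a.a.b.0 | =a=> p8
  p4 = c.0 | (0 | 0 + 0 | 0) | =c=> p9
  p5 = 0 | b.b.0 | =b=> p10
  p6 = b.0 | b.0 | =b=> p10, =b=> p11
  p7 = b.b.0 | 0 | =b=> p11
  p8 = a.b.0 | =a=> p12
  p9 = 0 | (0 | 0 + 0 | 0) | (no moves)
  p10 = 0 | b.0 | =b=> p13
  p11 = b.0 | 0 | =b=> p13
  p12 = b.0 | =b=> p14
  p13 = 0 | 0 | (no moves)
  p14 = 0 | (no moves)
Q's transition system — 12 states:
  q0 = c.a.a.b.0 + (c.c.0 | (0 | 0 + 0 | 0) + b.b.0 | b.0) | =b=> q1, =b=> q2, =c=> q3, =c=> q4
  q1 = b.0 | b.0 | =b=> q5, =b=> q6
  q2 = b.b.0 | 0 | =b=> q6
  q3 = a.a.b.0 | =a=> q7
  q4 = c.0 | (0 | 0 + 0 | 0) | =c=> q8
  q5 = 0 | b.0 | =b=> q9
  q6 = b.0 | 0 | =b=> q9
  q7 = a.b.0 | =a=> q10
  q8 = 0 | (0 | 0 + 0 | 0) | (no moves)
  q9 = 0 | 0 | (no moves)
  q10 = b.0 | =b=> q11
  q11 = 0 | (no moves)
Bisimilarity quotient blocks:
  B0 = {p0}
  B1 = {p1, p2}
  B2 = {p5, p6, p7, q1, q2}
  B3 = {p10, p11, p12, q10, q5, q6}
  B4 = {p13, p14, p9, q11, q8, q9}
  B5 = {p3, q3}
  B6 = {p8, q7}
  B7 = {p4, q4}
  B8 = {q0}
p0 ∈ B0, q0 ∈ B8 → different blocks

NO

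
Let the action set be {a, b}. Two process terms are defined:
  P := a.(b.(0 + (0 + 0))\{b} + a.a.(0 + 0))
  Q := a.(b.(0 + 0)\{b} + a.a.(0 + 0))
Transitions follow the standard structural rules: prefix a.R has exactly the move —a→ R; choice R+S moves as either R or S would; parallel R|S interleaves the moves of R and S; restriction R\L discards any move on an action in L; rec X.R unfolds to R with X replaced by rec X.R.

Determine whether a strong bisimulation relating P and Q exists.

YES

Reachable graph of P (5 states):
  s0 = a.(b.(0 + (0 + 0))\{b} + a.a.(0 + 0)) has moves -a-> s1
  s1 = b.(0 + (0 + 0))\{b} + a.a.(0 + 0) has moves -a-> s2, -b-> s3
  s2 = a.(0 + 0) has moves -a-> s4
  s3 = (0 + (0 + 0))\{b} has moves ·
  s4 = 0 + 0 has moves ·
Reachable graph of Q (5 states):
  t0 = a.(b.(0 + 0)\{b} + a.a.(0 + 0)) has moves -a-> t1
  t1 = b.(0 + 0)\{b} + a.a.(0 + 0) has moves -a-> t2, -b-> t3
  t2 = a.(0 + 0) has moves -a-> t4
  t3 = (0 + 0)\{b} has moves ·
  t4 = 0 + 0 has moves ·
Coarsest stable partition (strong bisimilarity classes):
  B0 = {s0, t0}
  B1 = {s1, t1}
  B2 = {s3, s4, t3, t4}
  B3 = {s2, t2}
s0 ∈ B0, t0 ∈ B0 → same block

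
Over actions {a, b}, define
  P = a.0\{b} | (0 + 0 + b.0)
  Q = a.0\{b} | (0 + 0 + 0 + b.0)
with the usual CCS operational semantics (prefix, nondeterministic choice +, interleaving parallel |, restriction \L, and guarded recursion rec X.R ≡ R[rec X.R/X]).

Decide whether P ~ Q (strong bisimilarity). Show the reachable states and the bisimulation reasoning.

YES

P's transition system — 4 states:
  s0 = a.0\{b} | (0 + 0 + b.0) has moves =a=> s1, =b=> s2
  s1 = 0\{b} | (0 + 0 + b.0) has moves =b=> s3
  s2 = a.0\{b} | 0 has moves =a=> s3
  s3 = 0\{b} | 0 has moves stopped
Q's transition system — 4 states:
  t0 = a.0\{b} | (0 + 0 + 0 + b.0) has moves =a=> t1, =b=> t2
  t1 = 0\{b} | (0 + 0 + 0 + b.0) has moves =b=> t3
  t2 = a.0\{b} | 0 has moves =a=> t3
  t3 = 0\{b} | 0 has moves stopped
Coarsest stable partition (strong bisimilarity classes):
  B0 = {s0, t0}
  B1 = {s1, t1}
  B2 = {s3, t3}
  B3 = {s2, t2}
s0 ∈ B0, t0 ∈ B0 → same block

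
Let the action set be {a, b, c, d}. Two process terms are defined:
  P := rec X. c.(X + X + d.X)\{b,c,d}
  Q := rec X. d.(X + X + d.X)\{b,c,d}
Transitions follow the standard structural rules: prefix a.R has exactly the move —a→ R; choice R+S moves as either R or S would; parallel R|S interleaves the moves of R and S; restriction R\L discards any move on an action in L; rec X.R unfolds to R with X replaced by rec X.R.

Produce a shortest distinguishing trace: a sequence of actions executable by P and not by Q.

c

Reachable graph of P (2 states):
  m0 = rec X. c.(X + X + d.X)\{b,c,d} | ··c··> m1
  m1 = ((rec X. c.(X + X + d.X)\{b,c,d}) + (rec X. c.(X + X + d.X)\{b,c,d}) + d.(rec X. c.(X + X + d.X)\{b,c,d}))\{b,c,d} | ·
Reachable graph of Q (2 states):
  n0 = rec X. d.(X + X + d.X)\{b,c,d} | ··d··> n1
  n1 = ((rec X. d.(X + X + d.X)\{b,c,d}) + (rec X. d.(X + X + d.X)\{b,c,d}) + d.(rec X. d.(X + X + d.X)\{b,c,d}))\{b,c,d} | ·
Trace ⟨c⟩ through P, begin at {m0}:
  step 1 (c): {m1}
  — P admits the full trace.
Trace ⟨c⟩ through Q, begin at {n0}:
  step 1 (c): ∅ (Q stuck)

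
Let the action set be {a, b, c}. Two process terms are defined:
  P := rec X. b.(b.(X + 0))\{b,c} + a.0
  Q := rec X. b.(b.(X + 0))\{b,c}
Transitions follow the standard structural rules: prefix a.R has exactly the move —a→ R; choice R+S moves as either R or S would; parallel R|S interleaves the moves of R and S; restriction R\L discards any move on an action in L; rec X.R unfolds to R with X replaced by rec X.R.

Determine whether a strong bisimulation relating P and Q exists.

not bisimilar

LTS(P): 3 reachable states
  u0 = rec X. b.(b.(X + 0))\{b,c} + a.0 has moves —a→ u1, —b→ u2
  u1 = 0 has moves ∅
  u2 = (b.((rec X. b.(b.(X + 0))\{b,c} + a.0) + 0))\{b,c} has moves ∅
LTS(Q): 2 reachable states
  v0 = rec X. b.(b.(X + 0))\{b,c} has moves —b→ v1
  v1 = (b.((rec X. b.(b.(X + 0))\{b,c}) + 0))\{b,c} has moves ∅
Coarsest stable partition (strong bisimilarity classes):
  B0 = {u0}
  B1 = {u1, u2, v1}
  B2 = {v0}
u0 ∈ B0, v0 ∈ B2 → different blocks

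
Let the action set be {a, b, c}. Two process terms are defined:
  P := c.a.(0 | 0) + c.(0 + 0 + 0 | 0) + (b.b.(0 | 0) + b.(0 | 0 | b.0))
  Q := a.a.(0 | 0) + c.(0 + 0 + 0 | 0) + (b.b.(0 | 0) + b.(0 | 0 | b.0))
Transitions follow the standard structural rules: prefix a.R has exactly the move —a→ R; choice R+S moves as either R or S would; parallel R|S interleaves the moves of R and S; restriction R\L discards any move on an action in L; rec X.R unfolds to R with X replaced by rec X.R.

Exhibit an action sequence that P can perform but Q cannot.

ca

P's transition system — 7 states:
  u0 = c.a.(0 | 0) + c.(0 + 0 + 0 | 0) + (b.b.(0 | 0) + b.(0 | 0 | b.0)) → =b=> u1, =b=> u2, =c=> u3, =c=> u4
  u1 = 0 | 0 | b.0 → =b=> u5
  u2 = b.(0 | 0) → =b=> u6
  u3 = 0 + 0 + 0 | 0 → (no moves)
  u4 = a.(0 | 0) → =a=> u6
  u5 = 0 | 0 | 0 → (no moves)
  u6 = 0 | 0 → (no moves)
Q's transition system — 7 states:
  v0 = a.a.(0 | 0) + c.(0 + 0 + 0 | 0) + (b.b.(0 | 0) + b.(0 | 0 | b.0)) → =a=> v1, =b=> v2, =b=> v3, =c=> v4
  v1 = a.(0 | 0) → =a=> v5
  v2 = 0 | 0 | b.0 → =b=> v6
  v3 = b.(0 | 0) → =b=> v5
  v4 = 0 + 0 + 0 | 0 → (no moves)
  v5 = 0 | 0 → (no moves)
  v6 = 0 | 0 | 0 → (no moves)
Trace ⟨ca⟩ through P, begin at {u0}:
  after c @ step 1: {u3, u4}
  after a @ step 2: {u6}
  — P admits the full trace.
Trace ⟨ca⟩ through Q, begin at {v0}:
  after c @ step 1: {v4}
  after a @ step 2: ∅  — Q cannot continue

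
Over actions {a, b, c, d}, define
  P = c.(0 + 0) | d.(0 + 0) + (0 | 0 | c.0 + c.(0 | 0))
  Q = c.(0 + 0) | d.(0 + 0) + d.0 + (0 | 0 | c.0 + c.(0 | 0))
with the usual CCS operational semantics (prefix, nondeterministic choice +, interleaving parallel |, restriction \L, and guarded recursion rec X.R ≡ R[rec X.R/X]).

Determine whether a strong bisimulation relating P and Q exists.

not bisimilar

LTS(P): 6 reachable states
  p0 = c.(0 + 0) | d.(0 + 0) + (0 | 0 | c.0 + c.(0 | 0)) | ··c··> p1, ··c··> p2, ··c··> p3, ··d··> p4
  p1 = (0 + 0) | d.(0 + 0) | ··d··> p5
  p2 = 0 | 0 | (no moves)
  p3 = 0 | 0 | 0 | (no moves)
  p4 = c.(0 + 0) | (0 + 0) | ··c··> p5
  p5 = (0 + 0) | (0 + 0) | (no moves)
LTS(Q): 7 reachable states
  q0 = c.(0 + 0) | d.(0 + 0) + d.0 + (0 | 0 | c.0 + c.(0 | 0)) | ··c··> q1, ··c··> q2, ··c··> q3, ··d··> q4, ··d··> q5
  q1 = (0 + 0) | d.(0 + 0) | ··d··> q6
  q2 = 0 | 0 | (no moves)
  q3 = 0 | 0 | 0 | (no moves)
  q4 = 0 | (no moves)
  q5 = c.(0 + 0) | (0 + 0) | ··c··> q6
  q6 = (0 + 0) | (0 + 0) | (no moves)
Coarsest stable partition (strong bisimilarity classes):
  B0 = {p0}
  B1 = {p1, q1}
  B2 = {p2, p3, p5, q2, q3, q4, q6}
  B3 = {p4, q5}
  B4 = {q0}
p0 ∈ B0, q0 ∈ B4 → different blocks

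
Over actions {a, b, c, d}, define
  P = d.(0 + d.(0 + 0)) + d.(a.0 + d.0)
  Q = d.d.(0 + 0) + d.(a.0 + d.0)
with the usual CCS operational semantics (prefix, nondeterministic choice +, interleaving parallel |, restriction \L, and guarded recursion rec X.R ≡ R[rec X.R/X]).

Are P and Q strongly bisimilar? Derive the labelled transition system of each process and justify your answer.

P ~ Q

Reachable graph of P (5 states):
  s0 = d.(0 + d.(0 + 0)) + d.(a.0 + d.0) has moves --d--▸ s1, --d--▸ s2
  s1 = 0 + d.(0 + 0) has moves --d--▸ s3
  s2 = a.0 + d.0 has moves --a--▸ s4, --d--▸ s4
  s3 = 0 + 0 has moves ∅
  s4 = 0 has moves ∅
Reachable graph of Q (5 states):
  t0 = d.d.(0 + 0) + d.(a.0 + d.0) has moves --d--▸ t1, --d--▸ t2
  t1 = a.0 + d.0 has moves --a--▸ t3, --d--▸ t3
  t2 = d.(0 + 0) has moves --d--▸ t4
  t3 = 0 has moves ∅
  t4 = 0 + 0 has moves ∅
Partition-refinement fixed point:
  B0 = {s0, t0}
  B1 = {s2, t1}
  B2 = {s3, s4, t3, t4}
  B3 = {s1, t2}
s0 ∈ B0, t0 ∈ B0 → same block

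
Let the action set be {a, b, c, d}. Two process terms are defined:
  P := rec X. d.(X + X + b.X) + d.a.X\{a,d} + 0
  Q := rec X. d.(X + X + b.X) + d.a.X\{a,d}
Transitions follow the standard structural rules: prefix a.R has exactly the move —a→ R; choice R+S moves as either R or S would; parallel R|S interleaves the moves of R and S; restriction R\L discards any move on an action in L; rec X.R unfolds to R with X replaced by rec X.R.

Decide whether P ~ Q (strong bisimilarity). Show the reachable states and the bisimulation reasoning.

Reachable graph of P (4 states):
  u0 = rec X. d.(X + X + b.X) + d.a.X\{a,d} + 0 → —d→ u1, —d→ u2
  u1 = (rec X. d.(X + X + b.X) + d.a.X\{a,d} + 0) + (rec X. d.(X + X + b.X) + d.a.X\{a,d} + 0) + b.(rec X. d.(X + X + b.X) + d.a.X\{a,d} + 0) → —b→ u0, —d→ u1, —d→ u2
  u2 = a.(rec X. d.(X + X + b.X) + d.a.X\{a,d} + 0)\{a,d} → —a→ u3
  u3 = (rec X. d.(X + X + b.X) + d.a.X\{a,d} + 0)\{a,d} → ∅
Reachable graph of Q (4 states):
  v0 = rec X. d.(X + X + b.X) + d.a.X\{a,d} → —d→ v1, —d→ v2
  v1 = (rec X. d.(X + X + b.X) + d.a.X\{a,d}) + (rec X. d.(X + X + b.X) + d.a.X\{a,d}) + b.(rec X. d.(X + X + b.X) + d.a.X\{a,d}) → —b→ v0, —d→ v1, —d→ v2
  v2 = a.(rec X. d.(X + X + b.X) + d.a.X\{a,d})\{a,d} → —a→ v3
  v3 = (rec X. d.(X + X + b.X) + d.a.X\{a,d})\{a,d} → ∅
Bisimilarity quotient blocks:
  B0 = {u0, v0}
  B1 = {u2, v2}
  B2 = {u3, v3}
  B3 = {u1, v1}
u0 ∈ B0, v0 ∈ B0 → same block

P ~ Q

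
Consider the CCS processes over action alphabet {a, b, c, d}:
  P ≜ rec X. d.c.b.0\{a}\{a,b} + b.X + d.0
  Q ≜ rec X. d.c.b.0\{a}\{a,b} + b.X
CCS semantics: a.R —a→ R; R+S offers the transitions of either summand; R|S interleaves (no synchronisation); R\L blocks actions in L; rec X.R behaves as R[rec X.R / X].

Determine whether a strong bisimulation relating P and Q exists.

Reachable graph of P (5 states):
  u0 = rec X. d.c.b.0\{a}\{a,b} + b.X + d.0 :: -b-> u0, -d-> u1, -d-> u2
  u1 = 0 :: ·
  u2 = c.b.0\{a}\{a,b} :: -c-> u3
  u3 = b.0\{a}\{a,b} :: -b-> u4
  u4 = 0\{a}\{a,b} :: ·
Reachable graph of Q (4 states):
  v0 = rec X. d.c.b.0\{a}\{a,b} + b.X :: -b-> v0, -d-> v1
  v1 = c.b.0\{a}\{a,b} :: -c-> v2
  v2 = b.0\{a}\{a,b} :: -b-> v3
  v3 = 0\{a}\{a,b} :: ·
Bisimilarity quotient blocks:
  B0 = {u0}
  B1 = {u2, v1}
  B2 = {u3, v2}
  B3 = {u1, u4, v3}
  B4 = {v0}
u0 ∈ B0, v0 ∈ B4 → different blocks

NO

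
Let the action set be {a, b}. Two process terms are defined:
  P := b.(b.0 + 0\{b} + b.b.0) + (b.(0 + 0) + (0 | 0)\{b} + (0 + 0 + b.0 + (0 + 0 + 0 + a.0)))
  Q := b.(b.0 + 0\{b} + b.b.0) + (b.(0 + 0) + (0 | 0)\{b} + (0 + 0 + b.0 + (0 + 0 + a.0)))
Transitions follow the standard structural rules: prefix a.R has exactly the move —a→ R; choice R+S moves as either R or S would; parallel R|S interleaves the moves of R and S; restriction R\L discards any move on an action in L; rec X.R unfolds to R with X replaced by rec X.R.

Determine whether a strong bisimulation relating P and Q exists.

P ~ Q

LTS(P): 5 reachable states
  m0 = b.(b.0 + 0\{b} + b.b.0) + (b.(0 + 0) + (0 | 0)\{b} + (0 + 0 + b.0 + (0 + 0 + 0 + a.0))) has moves =a=> m1, =b=> m1, =b=> m2, =b=> m3
  m1 = 0 has moves ·
  m2 = 0 + 0 has moves ·
  m3 = b.0 + 0\{b} + b.b.0 has moves =b=> m1, =b=> m4
  m4 = b.0 has moves =b=> m1
LTS(Q): 5 reachable states
  n0 = b.(b.0 + 0\{b} + b.b.0) + (b.(0 + 0) + (0 | 0)\{b} + (0 + 0 + b.0 + (0 + 0 + a.0))) has moves =a=> n1, =b=> n1, =b=> n2, =b=> n3
  n1 = 0 has moves ·
  n2 = 0 + 0 has moves ·
  n3 = b.0 + 0\{b} + b.b.0 has moves =b=> n1, =b=> n4
  n4 = b.0 has moves =b=> n1
Coarsest stable partition (strong bisimilarity classes):
  B0 = {m0, n0}
  B1 = {m1, m2, n1, n2}
  B2 = {m3, n3}
  B3 = {m4, n4}
m0 ∈ B0, n0 ∈ B0 → same block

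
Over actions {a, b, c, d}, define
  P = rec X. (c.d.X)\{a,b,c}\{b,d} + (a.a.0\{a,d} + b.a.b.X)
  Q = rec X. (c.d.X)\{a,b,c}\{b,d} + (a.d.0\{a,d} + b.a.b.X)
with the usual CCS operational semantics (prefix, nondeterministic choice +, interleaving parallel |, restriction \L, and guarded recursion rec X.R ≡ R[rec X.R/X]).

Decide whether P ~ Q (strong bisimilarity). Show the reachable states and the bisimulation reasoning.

not bisimilar

LTS(P): 5 reachable states
  u0 = rec X. (c.d.X)\{a,b,c}\{b,d} + (a.a.0\{a,d} + b.a.b.X) | --a--▸ u1, --b--▸ u2
  u1 = a.0\{a,d} | --a--▸ u3
  u2 = a.b.(rec X. (c.d.X)\{a,b,c}\{b,d} + (a.a.0\{a,d} + b.a.b.X)) | --a--▸ u4
  u3 = 0\{a,d} | ∅
  u4 = b.(rec X. (c.d.X)\{a,b,c}\{b,d} + (a.a.0\{a,d} + b.a.b.X)) | --b--▸ u0
LTS(Q): 5 reachable states
  v0 = rec X. (c.d.X)\{a,b,c}\{b,d} + (a.d.0\{a,d} + b.a.b.X) | --a--▸ v1, --b--▸ v2
  v1 = d.0\{a,d} | --d--▸ v3
  v2 = a.b.(rec X. (c.d.X)\{a,b,c}\{b,d} + (a.d.0\{a,d} + b.a.b.X)) | --a--▸ v4
  v3 = 0\{a,d} | ∅
  v4 = b.(rec X. (c.d.X)\{a,b,c}\{b,d} + (a.d.0\{a,d} + b.a.b.X)) | --b--▸ v0
Bisimilarity quotient blocks:
  B0 = {u0}
  B1 = {u2}
  B2 = {u4}
  B3 = {u1}
  B4 = {u3, v3}
  B5 = {v0}
  B6 = {v2}
  B7 = {v4}
  B8 = {v1}
u0 ∈ B0, v0 ∈ B5 → different blocks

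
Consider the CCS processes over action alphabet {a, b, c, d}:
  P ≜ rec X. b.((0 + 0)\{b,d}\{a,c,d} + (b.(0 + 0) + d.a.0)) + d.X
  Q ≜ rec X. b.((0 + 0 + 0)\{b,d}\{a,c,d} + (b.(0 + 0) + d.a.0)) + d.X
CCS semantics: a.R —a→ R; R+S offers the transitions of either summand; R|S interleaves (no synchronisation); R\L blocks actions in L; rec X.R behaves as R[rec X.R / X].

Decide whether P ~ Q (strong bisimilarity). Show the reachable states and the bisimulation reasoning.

LTS(P): 5 reachable states
  u0 = rec X. b.((0 + 0)\{b,d}\{a,c,d} + (b.(0 + 0) + d.a.0)) + d.X has moves =b=> u1, =d=> u0
  u1 = (0 + 0)\{b,d}\{a,c,d} + (b.(0 + 0) + d.a.0) has moves =b=> u2, =d=> u3
  u2 = 0 + 0 has moves stopped
  u3 = a.0 has moves =a=> u4
  u4 = 0 has moves stopped
LTS(Q): 5 reachable states
  v0 = rec X. b.((0 + 0 + 0)\{b,d}\{a,c,d} + (b.(0 + 0) + d.a.0)) + d.X has moves =b=> v1, =d=> v0
  v1 = (0 + 0 + 0)\{b,d}\{a,c,d} + (b.(0 + 0) + d.a.0) has moves =b=> v2, =d=> v3
  v2 = 0 + 0 has moves stopped
  v3 = a.0 has moves =a=> v4
  v4 = 0 has moves stopped
Bisimilarity quotient blocks:
  B0 = {u0, v0}
  B1 = {u1, v1}
  B2 = {u3, v3}
  B3 = {u2, u4, v2, v4}
u0 ∈ B0, v0 ∈ B0 → same block

bisimilar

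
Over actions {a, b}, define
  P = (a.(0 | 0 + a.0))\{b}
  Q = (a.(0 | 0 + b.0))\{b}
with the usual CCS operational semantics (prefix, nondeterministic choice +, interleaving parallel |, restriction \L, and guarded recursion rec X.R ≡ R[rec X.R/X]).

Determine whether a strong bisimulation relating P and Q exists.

NO

Reachable graph of P (3 states):
  m0 = (a.(0 | 0 + a.0))\{b} :: =a=> m1
  m1 = (0 | 0 + a.0)\{b} :: =a=> m2
  m2 = 0\{b} :: deadlocked
Reachable graph of Q (2 states):
  n0 = (a.(0 | 0 + b.0))\{b} :: =a=> n1
  n1 = (0 | 0 + b.0)\{b} :: deadlocked
Partition-refinement fixed point:
  B0 = {m0}
  B1 = {m1, n0}
  B2 = {m2, n1}
m0 ∈ B0, n0 ∈ B1 → different blocks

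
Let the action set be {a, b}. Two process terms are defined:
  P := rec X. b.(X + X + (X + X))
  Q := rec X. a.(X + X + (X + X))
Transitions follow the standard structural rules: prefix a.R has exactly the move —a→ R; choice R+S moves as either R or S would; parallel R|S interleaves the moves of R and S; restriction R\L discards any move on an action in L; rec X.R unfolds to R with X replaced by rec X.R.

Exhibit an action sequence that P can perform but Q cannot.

b

LTS(P): 2 reachable states
  s0 = rec X. b.(X + X + (X + X)) has moves ··b··> s1
  s1 = (rec X. b.(X + X + (X + X))) + (rec X. b.(X + X + (X + X))) + ((rec X. b.(X + X + (X + X))) + (rec X. b.(X + X + (X + X)))) has moves ··b··> s1
LTS(Q): 2 reachable states
  t0 = rec X. a.(X + X + (X + X)) has moves ··a··> t1
  t1 = (rec X. a.(X + X + (X + X))) + (rec X. a.(X + X + (X + X))) + ((rec X. a.(X + X + (X + X))) + (rec X. a.(X + X + (X + X)))) has moves ··a··> t1
Trace ⟨b⟩ through P, begin at {s0}:
  [1] b ⇒ {s1}
  P completes σ.
Trace ⟨b⟩ through Q, begin at {t0}:
  [1] b ⇒ ∅ (Q stuck)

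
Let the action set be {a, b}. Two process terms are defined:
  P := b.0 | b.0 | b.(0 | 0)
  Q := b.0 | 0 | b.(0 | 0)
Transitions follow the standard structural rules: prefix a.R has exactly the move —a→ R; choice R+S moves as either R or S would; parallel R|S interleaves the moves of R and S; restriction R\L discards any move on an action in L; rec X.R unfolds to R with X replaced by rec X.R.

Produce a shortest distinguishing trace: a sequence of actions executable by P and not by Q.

Reachable graph of P (8 states):
  p0 = b.0 | b.0 | b.(0 | 0) has moves --b--▸ p1, --b--▸ p2, --b--▸ p3
  p1 = 0 | b.0 | b.(0 | 0) has moves --b--▸ p4, --b--▸ p5
  p2 = b.0 | 0 | b.(0 | 0) has moves --b--▸ p4, --b--▸ p6
  p3 = b.0 | b.0 | (0 | 0) has moves --b--▸ p5, --b--▸ p6
  p4 = 0 | 0 | b.(0 | 0) has moves --b--▸ p7
  p5 = 0 | b.0 | (0 | 0) has moves --b--▸ p7
  p6 = b.0 | 0 | (0 | 0) has moves --b--▸ p7
  p7 = 0 | 0 | (0 | 0) has moves ·
Reachable graph of Q (4 states):
  q0 = b.0 | 0 | b.(0 | 0) has moves --b--▸ q1, --b--▸ q2
  q1 = 0 | 0 | b.(0 | 0) has moves --b--▸ q3
  q2 = b.0 | 0 | (0 | 0) has moves --b--▸ q3
  q3 = 0 | 0 | (0 | 0) has moves ·
Run σ = ⟨bbb⟩ on P: start {p0}
  [1] b ⇒ {p1, p2, p3}
  [2] b ⇒ {p4, p5, p6}
  [3] b ⇒ {p7}
  P completes σ.
Run σ = ⟨bbb⟩ on Q: start {q0}
  [1] b ⇒ {q1, q2}
  [2] b ⇒ {q3}
  [3] b ⇒ ∅  — Q cannot continue

bbb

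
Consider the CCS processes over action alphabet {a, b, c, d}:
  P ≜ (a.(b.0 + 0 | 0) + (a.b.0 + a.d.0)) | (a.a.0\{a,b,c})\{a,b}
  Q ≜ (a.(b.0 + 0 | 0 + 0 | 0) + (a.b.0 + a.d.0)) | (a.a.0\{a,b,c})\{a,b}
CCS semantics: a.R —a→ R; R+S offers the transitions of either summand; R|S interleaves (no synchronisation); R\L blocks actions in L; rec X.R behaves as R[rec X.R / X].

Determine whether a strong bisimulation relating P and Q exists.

Reachable graph of P (5 states):
  p0 = (a.(b.0 + 0 | 0) + (a.b.0 + a.d.0)) | (a.a.0\{a,b,c})\{a,b} → —a→ p1, —a→ p2, —a→ p3
  p1 = (b.0 + 0 | 0) | (a.a.0\{a,b,c})\{a,b} → —b→ p4
  p2 = b.0 | (a.a.0\{a,b,c})\{a,b} → —b→ p4
  p3 = d.0 | (a.a.0\{a,b,c})\{a,b} → —d→ p4
  p4 = 0 | (a.a.0\{a,b,c})\{a,b} → deadlocked
Reachable graph of Q (5 states):
  q0 = (a.(b.0 + 0 | 0 + 0 | 0) + (a.b.0 + a.d.0)) | (a.a.0\{a,b,c})\{a,b} → —a→ q1, —a→ q2, —a→ q3
  q1 = (b.0 + 0 | 0 + 0 | 0) | (a.a.0\{a,b,c})\{a,b} → —b→ q4
  q2 = b.0 | (a.a.0\{a,b,c})\{a,b} → —b→ q4
  q3 = d.0 | (a.a.0\{a,b,c})\{a,b} → —d→ q4
  q4 = 0 | (a.a.0\{a,b,c})\{a,b} → deadlocked
Partition-refinement fixed point:
  B0 = {p0, q0}
  B1 = {p1, p2, q1, q2}
  B2 = {p4, q4}
  B3 = {p3, q3}
p0 ∈ B0, q0 ∈ B0 → same block

bisimilar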